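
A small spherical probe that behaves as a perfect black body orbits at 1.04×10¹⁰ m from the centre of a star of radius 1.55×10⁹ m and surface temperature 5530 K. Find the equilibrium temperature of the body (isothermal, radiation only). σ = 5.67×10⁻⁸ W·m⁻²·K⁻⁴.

The star's surface emits σT_*⁴; at distance d the flux is S = σT_*⁴(R_*/d)².
S = 5.67×10⁻⁸·(5530)⁴·(1.55×10⁹/1.04×10¹⁰)² = 1.178×10⁶ W/m².
For an isothermal sphere T⁴ = (1−a)S/(4σ) = 5.193×10¹² K⁴.

T ≈ 1510 K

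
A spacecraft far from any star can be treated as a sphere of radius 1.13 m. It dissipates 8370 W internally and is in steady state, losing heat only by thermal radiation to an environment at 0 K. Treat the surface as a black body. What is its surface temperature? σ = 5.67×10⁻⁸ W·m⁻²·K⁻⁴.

T ≈ 310 K

Steady state: internal power = radiated power, P = εσA T⁴.
Radiating area A = 4πr² = 16.05 m².
T⁴ = P/(εσA) = 8370/(1.0·5.67×10⁻⁸·16.05) = 9.200×10⁹ K⁴.
T = (9.200×10⁹)^(1/4).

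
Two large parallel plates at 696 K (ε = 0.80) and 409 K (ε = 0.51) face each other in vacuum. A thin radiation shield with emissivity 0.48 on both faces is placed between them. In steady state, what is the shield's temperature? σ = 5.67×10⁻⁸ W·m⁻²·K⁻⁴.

In steady state the net flux on the hot side equals that on the cold side.
σ(T₁⁴−T_s⁴)/D₁ = σ(T_s⁴−T₂⁴)/D₂, with D₁ = 1/ε₁+1/ε_s−1 = 2.333, D₂ = 1/ε_s+1/ε₂−1 = 3.044.
Solve for T_s⁴: T_s⁴ = (D₂·T₁⁴ + D₁·T₂⁴)/(D₁+D₂) = 1.450×10¹¹ K⁴.

T_s ≈ 617 K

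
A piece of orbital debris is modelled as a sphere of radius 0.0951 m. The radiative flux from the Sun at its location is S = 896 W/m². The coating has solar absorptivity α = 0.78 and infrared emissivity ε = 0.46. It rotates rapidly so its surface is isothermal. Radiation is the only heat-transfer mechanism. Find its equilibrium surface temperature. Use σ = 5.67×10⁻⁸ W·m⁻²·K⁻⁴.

At equilibrium, absorbed power = emitted power.
Absorbing cross-section = πr² = 0.02841 m²; emitting surface = 4πr² = 0.1137 m² (ratio 4).
αS·A_cross = εσ·A_surf·T⁴  ⇒  T⁴ = αS/(ε·4σ).
T⁴ = 0.780·896/(0.46·4·5.67×10⁻⁸) = 6.699×10⁹ K⁴.
T = (6.699×10⁹)^(1/4).

T ≈ 286 K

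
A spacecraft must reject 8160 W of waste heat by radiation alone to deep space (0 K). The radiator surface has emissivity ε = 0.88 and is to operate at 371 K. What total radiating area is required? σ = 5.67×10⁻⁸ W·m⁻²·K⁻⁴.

P = εσA T⁴ ⇒ A = P/(εσT⁴).
T⁴ = 1.895×10¹⁰ K⁴.
A = 8160/(0.88 × 5.67×10⁻⁸ × 1.895×10¹⁰).

A ≈ 8.63 m²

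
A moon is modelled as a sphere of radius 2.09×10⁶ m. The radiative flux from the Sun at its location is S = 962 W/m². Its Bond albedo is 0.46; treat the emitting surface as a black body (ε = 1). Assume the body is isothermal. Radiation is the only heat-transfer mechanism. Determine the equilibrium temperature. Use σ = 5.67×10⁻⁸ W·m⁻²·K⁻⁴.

T ≈ 219 K

At equilibrium, absorbed power = emitted power.
Absorbing cross-section = πr² = 1.372×10¹³ m²; emitting surface = 4πr² = 5.489×10¹³ m² (ratio 4).
(1−a)S·A_cross = εσ·A_surf·T⁴  ⇒  T⁴ = (1−a)S/(4σ).
T⁴ = 0.540·962/(4·5.67×10⁻⁸) = 2.290×10⁹ K⁴.
T = (2.290×10⁹)^(1/4).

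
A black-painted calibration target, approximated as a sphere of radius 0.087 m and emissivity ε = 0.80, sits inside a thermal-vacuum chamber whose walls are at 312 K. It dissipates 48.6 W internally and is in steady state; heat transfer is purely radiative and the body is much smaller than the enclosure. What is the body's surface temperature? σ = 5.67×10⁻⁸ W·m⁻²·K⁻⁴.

For a small grey body in a large enclosure, net radiated power = εσA(T⁴ − T_w⁴).
Steady state: P = εσA(T⁴ − T_w⁴) with A = 4πr² = 0.09511 m².
T⁴ = P/(εσA) + T_w⁴ = 48.6/(0.80·5.67×10⁻⁸·0.09511) + (312)⁴
    = 1.126×10¹⁰ + 9.476×10⁹ = 2.074×10¹⁰ K⁴.

T ≈ 379 K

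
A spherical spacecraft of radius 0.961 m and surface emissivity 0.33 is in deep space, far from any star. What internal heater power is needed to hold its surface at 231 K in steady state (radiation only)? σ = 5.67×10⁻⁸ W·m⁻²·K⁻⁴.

P ≈ 618 W

P = εσ·4πr²·T⁴.
4πr² = 11.61 m²; T⁴ = 2.847×10⁹ K⁴.
P = 0.33·5.67×10⁻⁸·11.61·2.847×10⁹.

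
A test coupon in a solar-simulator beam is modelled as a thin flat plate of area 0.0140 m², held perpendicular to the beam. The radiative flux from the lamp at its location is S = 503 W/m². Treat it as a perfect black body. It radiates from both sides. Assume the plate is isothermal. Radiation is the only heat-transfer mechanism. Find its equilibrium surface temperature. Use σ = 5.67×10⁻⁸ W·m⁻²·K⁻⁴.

At equilibrium, absorbed power = emitted power.
Absorbing cross-section = A = 0.01400 m²; emitting surface = 2A = 0.02800 m² (ratio 2).
S·A_cross = εσ·A_surf·T⁴  ⇒  T⁴ = S/(2σ).
T⁴ = 1.00·503/(2·5.67×10⁻⁸) = 4.436×10⁹ K⁴.
T = (4.436×10⁹)^(1/4).

T ≈ 258 K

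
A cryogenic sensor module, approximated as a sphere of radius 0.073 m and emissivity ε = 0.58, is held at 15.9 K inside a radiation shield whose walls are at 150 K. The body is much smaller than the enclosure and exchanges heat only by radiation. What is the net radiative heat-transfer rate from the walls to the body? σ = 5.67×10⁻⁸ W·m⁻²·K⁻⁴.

For a small grey body in a large enclosure: P_net = εσA(T_body⁴ − T_wall⁴).
A = 4πr² = 0.06697 m²; T_body⁴ − T_wall⁴ = 63910 − 5.062×10⁸ = -5.062×10⁸ K⁴.
|P_net| = 0.58·5.67×10⁻⁸·0.06697·5.062×10⁸.

P_net ≈ 1.11 W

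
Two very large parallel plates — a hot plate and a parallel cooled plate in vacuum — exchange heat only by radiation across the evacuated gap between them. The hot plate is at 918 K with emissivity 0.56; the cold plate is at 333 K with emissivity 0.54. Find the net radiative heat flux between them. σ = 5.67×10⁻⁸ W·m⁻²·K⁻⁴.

q ≈ 15000 W/m²

For two infinite grey parallel plates, q = σ(T₁⁴ − T₂⁴)/(1/ε₁ + 1/ε₂ − 1).
T₁⁴ − T₂⁴ = 7.102×10¹¹ − 1.230×10¹⁰ = 6.979×10¹¹ K⁴.
1/ε₁ + 1/ε₂ − 1 = 1.786 + 1.852 − 1 = 2.638.
q = 5.67×10⁻⁸ × 6.979×10¹¹ / 2.638.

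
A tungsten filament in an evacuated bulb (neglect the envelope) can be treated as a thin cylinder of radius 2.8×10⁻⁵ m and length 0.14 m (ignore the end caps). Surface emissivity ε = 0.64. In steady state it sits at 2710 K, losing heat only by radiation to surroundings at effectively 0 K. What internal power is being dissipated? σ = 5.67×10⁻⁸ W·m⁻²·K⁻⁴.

Steady state: P = εσA T⁴.
A = 2πrL = 2.463×10⁻⁵ m²; T⁴ = (2710)⁴ = 5.394×10¹³ K⁴.
P = 0.64 × 5.67×10⁻⁸ × 2.463×10⁻⁵ × 5.394×10¹³.

P ≈ 48.2 W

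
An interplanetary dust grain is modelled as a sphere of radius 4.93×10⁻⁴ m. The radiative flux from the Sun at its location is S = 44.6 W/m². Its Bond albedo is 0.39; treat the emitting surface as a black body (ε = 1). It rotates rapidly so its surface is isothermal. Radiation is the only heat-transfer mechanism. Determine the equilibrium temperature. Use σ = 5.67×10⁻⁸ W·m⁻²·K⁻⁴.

At equilibrium, absorbed power = emitted power.
Absorbing cross-section = πr² = 7.636×10⁻⁷ m²; emitting surface = 4πr² = 3.054×10⁻⁶ m² (ratio 4).
(1−a)S·A_cross = εσ·A_surf·T⁴  ⇒  T⁴ = (1−a)S/(4σ).
T⁴ = 0.610·44.6/(4·5.67×10⁻⁸) = 1.200×10⁸ K⁴.
T = (1.200×10⁸)^(1/4).

T ≈ 105 K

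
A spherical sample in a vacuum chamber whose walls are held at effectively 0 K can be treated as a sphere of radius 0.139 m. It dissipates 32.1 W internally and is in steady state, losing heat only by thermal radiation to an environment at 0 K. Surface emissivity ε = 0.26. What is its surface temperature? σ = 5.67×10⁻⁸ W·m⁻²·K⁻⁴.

T ≈ 308 K

Steady state: internal power = radiated power, P = εσA T⁴.
Radiating area A = 4πr² = 0.2428 m².
T⁴ = P/(εσA) = 32.1/(0.26·5.67×10⁻⁸·0.2428) = 8.968×10⁹ K⁴.
T = (8.968×10⁹)^(1/4).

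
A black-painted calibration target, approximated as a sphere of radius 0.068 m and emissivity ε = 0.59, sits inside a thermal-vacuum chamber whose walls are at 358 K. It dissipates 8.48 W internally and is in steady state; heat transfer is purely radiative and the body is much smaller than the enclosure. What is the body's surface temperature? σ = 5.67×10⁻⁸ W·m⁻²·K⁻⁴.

For a small grey body in a large enclosure, net radiated power = εσA(T⁴ − T_w⁴).
Steady state: P = εσA(T⁴ − T_w⁴) with A = 4πr² = 0.05811 m².
T⁴ = P/(εσA) + T_w⁴ = 8.48/(0.59·5.67×10⁻⁸·0.05811) + (358)⁴
    = 4.362×10⁹ + 1.643×10¹⁰ = 2.079×10¹⁰ K⁴.

T ≈ 380 K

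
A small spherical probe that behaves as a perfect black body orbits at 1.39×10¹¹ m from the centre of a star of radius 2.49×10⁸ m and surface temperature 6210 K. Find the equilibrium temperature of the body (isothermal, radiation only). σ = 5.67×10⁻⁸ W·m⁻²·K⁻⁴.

The star's surface emits σT_*⁴; at distance d the flux is S = σT_*⁴(R_*/d)².
S = 5.67×10⁻⁸·(6210)⁴·(2.49×10⁸/1.39×10¹¹)² = 270.6 W/m².
For an isothermal sphere T⁴ = (1−a)S/(4σ) = 1.193×10⁹ K⁴.

T ≈ 186 K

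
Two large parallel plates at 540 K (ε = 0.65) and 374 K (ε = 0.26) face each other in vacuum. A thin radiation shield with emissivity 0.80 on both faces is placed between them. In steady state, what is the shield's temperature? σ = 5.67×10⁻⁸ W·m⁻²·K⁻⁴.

T_s ≈ 505 K

In steady state the net flux on the hot side equals that on the cold side.
σ(T₁⁴−T_s⁴)/D₁ = σ(T_s⁴−T₂⁴)/D₂, with D₁ = 1/ε₁+1/ε_s−1 = 1.788, D₂ = 1/ε_s+1/ε₂−1 = 4.096.
Solve for T_s⁴: T_s⁴ = (D₂·T₁⁴ + D₁·T₂⁴)/(D₁+D₂) = 6.513×10¹⁰ K⁴.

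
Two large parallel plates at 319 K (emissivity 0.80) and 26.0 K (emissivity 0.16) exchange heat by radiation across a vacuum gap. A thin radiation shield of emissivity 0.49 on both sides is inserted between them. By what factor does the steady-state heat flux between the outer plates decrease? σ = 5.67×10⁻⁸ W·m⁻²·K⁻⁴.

Without shield: q₀ = σΔ(T⁴)/(1/ε₁+1/ε₂−1) with denominator 6.500.
With shield the two gaps are in series; the resistances add: (1/ε₁+1/ε_s−1)+(1/ε_s+1/ε₂−1) = 2.291+7.291 = 9.582.
Heat-flux ratio q₀/q = 9.582/6.500.

factor ≈ 1.47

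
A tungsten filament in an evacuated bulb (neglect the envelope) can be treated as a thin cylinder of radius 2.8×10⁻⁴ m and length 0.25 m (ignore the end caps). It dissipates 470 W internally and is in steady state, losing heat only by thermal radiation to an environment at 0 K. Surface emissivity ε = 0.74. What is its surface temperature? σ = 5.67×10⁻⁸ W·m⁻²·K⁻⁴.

Steady state: internal power = radiated power, P = εσA T⁴.
Radiating area A = 2πrL = 4.398×10⁻⁴ m².
T⁴ = P/(εσA) = 470/(0.74·5.67×10⁻⁸·4.398×10⁻⁴) = 2.547×10¹³ K⁴.
T = (2.547×10¹³)^(1/4).

T ≈ 2250 K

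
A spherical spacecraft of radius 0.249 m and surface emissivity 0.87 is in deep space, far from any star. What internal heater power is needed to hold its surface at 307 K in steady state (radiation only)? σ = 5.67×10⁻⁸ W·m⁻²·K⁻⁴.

P ≈ 341 W

P = εσ·4πr²·T⁴.
4πr² = 0.7791 m²; T⁴ = 8.883×10⁹ K⁴.
P = 0.87·5.67×10⁻⁸·0.7791·8.883×10⁹.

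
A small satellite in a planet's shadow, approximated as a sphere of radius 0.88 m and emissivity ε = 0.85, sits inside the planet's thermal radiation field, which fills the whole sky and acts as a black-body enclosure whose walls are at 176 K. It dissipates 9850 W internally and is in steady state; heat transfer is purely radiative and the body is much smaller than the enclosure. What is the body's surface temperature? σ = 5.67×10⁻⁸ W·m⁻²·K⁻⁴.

For a small grey body in a large enclosure, net radiated power = εσA(T⁴ − T_w⁴).
Steady state: P = εσA(T⁴ − T_w⁴) with A = 4πr² = 9.731 m².
T⁴ = P/(εσA) + T_w⁴ = 9850/(0.85·5.67×10⁻⁸·9.731) + (176)⁴
    = 2.100×10¹⁰ + 9.595×10⁸ = 2.196×10¹⁰ K⁴.

T ≈ 385 K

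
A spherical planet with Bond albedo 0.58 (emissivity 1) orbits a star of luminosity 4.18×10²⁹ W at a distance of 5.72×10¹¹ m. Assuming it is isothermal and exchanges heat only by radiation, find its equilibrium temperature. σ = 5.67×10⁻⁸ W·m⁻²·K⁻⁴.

First find the stellar flux at distance d: S = L/(4πd²) = 4.18×10²⁹/(4π·(5.72×10¹¹)²) = 1.017×10⁵ W/m².
For an isothermal sphere, absorbed (1−a)S·πr² = emitted σ·4πr²·T⁴, so T⁴ = (1−a)S/(4σ).
T⁴ = 0.420·1.017×10⁵/(4·5.67×10⁻⁸) = 1.883×10¹¹ K⁴.

T ≈ 659 K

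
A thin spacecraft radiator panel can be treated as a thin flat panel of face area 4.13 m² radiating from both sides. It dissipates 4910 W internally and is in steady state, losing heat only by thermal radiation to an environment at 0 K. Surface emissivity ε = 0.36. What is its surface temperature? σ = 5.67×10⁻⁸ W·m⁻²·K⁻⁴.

T ≈ 413 K

Steady state: internal power = radiated power, P = εσA T⁴.
Radiating area A = 2·4.13 = 8.260 m².
T⁴ = P/(εσA) = 4910/(0.36·5.67×10⁻⁸·8.260) = 2.912×10¹⁰ K⁴.
T = (2.912×10¹⁰)^(1/4).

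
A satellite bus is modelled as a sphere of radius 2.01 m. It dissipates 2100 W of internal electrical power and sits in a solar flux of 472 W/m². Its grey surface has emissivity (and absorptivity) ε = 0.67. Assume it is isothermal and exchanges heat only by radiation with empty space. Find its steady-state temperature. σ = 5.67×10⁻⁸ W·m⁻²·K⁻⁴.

T ≈ 237 K

At steady state, absorbed solar power + internal power = radiated power.
Absorbed: α·S·A_cross = 0.67·472·12.69 = 4014 W (cross-section πr²).
Total input = 4014 + 2100 = 6114 W.
Radiated: εσ·A_surf·T⁴ with A_surf = 4πr² = 50.77 m².
T⁴ = 6114/(0.67·5.67×10⁻⁸·50.77) = 3.170×10⁹ K⁴.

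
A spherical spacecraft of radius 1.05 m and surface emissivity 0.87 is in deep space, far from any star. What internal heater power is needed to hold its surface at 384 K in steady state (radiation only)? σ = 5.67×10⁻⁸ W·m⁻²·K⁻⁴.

P = εσ·4πr²·T⁴.
4πr² = 13.85 m²; T⁴ = 2.174×10¹⁰ K⁴.
P = 0.87·5.67×10⁻⁸·13.85·2.174×10¹⁰.

P ≈ 14900 W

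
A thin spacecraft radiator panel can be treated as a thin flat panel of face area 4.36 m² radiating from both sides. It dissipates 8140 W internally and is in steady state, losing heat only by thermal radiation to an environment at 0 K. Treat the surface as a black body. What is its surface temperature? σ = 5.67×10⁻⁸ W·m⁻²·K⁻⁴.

Steady state: internal power = radiated power, P = εσA T⁴.
Radiating area A = 2·4.36 = 8.720 m².
T⁴ = P/(εσA) = 8140/(1.0·5.67×10⁻⁸·8.720) = 1.646×10¹⁰ K⁴.
T = (1.646×10¹⁰)^(1/4).

T ≈ 358 K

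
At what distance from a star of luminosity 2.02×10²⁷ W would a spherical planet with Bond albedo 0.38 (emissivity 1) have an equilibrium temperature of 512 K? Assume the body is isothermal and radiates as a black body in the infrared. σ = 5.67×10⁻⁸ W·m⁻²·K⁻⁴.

d ≈ 8.00×10¹⁰ m

For an isothermal black-emitting sphere, (1−a)S·πr² = σ·4πr²·T⁴ ⇒ S = 4σT⁴/(1−a).
S = 4·5.67×10⁻⁸·(512)⁴/0.620 = 25140 W/m².
Flux falls as S = L/(4πd²), so d = √(L/(4πS)) = √(2.02×10²⁷/(4π·25140)).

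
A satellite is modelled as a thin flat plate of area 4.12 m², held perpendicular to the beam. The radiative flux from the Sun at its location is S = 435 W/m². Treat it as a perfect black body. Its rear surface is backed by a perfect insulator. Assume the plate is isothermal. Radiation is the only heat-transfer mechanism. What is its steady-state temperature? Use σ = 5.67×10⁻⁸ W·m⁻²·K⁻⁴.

At equilibrium, absorbed power = emitted power.
Absorbing cross-section = A = 4.120 m²; emitting surface = A = 4.120 m² (ratio 1).
S·A_cross = εσ·A_surf·T⁴  ⇒  T⁴ = S/(1σ).
T⁴ = 1.00·435/(1·5.67×10⁻⁸) = 7.672×10⁹ K⁴.
T = (7.672×10⁹)^(1/4).

T ≈ 296 K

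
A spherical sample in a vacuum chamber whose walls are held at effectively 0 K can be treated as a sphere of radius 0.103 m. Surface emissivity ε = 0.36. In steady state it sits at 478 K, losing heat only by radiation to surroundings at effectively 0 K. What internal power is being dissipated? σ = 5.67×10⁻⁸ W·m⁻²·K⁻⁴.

Steady state: P = εσA T⁴.
A = 4πr² = 0.1333 m²; T⁴ = (478)⁴ = 5.220×10¹⁰ K⁴.
P = 0.36 × 5.67×10⁻⁸ × 0.1333 × 5.220×10¹⁰.

P ≈ 142 W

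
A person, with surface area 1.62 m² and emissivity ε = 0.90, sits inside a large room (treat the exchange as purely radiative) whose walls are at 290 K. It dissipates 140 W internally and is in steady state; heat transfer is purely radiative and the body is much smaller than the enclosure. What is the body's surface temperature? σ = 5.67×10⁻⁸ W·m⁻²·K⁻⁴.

T ≈ 306 K

For a small grey body in a large enclosure, net radiated power = εσA(T⁴ − T_w⁴).
Steady state: P = εσA(T⁴ − T_w⁴) with A = 1.62 m².
T⁴ = P/(εσA) + T_w⁴ = 140/(0.90·5.67×10⁻⁸·1.620) + (290)⁴
    = 1.694×10⁹ + 7.073×10⁹ = 8.766×10⁹ K⁴.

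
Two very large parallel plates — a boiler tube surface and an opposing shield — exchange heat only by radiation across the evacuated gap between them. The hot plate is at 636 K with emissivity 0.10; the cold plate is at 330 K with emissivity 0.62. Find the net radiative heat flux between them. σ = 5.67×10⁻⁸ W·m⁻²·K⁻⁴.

q ≈ 811 W/m²

For two infinite grey parallel plates, q = σ(T₁⁴ − T₂⁴)/(1/ε₁ + 1/ε₂ − 1).
T₁⁴ − T₂⁴ = 1.636×10¹¹ − 1.186×10¹⁰ = 1.518×10¹¹ K⁴.
1/ε₁ + 1/ε₂ − 1 = 10.00 + 1.613 − 1 = 10.61.
q = 5.67×10⁻⁸ × 1.518×10¹¹ / 10.61.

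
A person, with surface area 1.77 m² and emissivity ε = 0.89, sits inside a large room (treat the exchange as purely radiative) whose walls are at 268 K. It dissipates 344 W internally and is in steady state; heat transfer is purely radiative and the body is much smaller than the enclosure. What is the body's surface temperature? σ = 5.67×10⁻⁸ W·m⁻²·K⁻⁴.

T ≈ 308 K

For a small grey body in a large enclosure, net radiated power = εσA(T⁴ − T_w⁴).
Steady state: P = εσA(T⁴ − T_w⁴) with A = 1.77 m².
T⁴ = P/(εσA) + T_w⁴ = 344/(0.89·5.67×10⁻⁸·1.770) + (268)⁴
    = 3.851×10⁹ + 5.159×10⁹ = 9.010×10⁹ K⁴.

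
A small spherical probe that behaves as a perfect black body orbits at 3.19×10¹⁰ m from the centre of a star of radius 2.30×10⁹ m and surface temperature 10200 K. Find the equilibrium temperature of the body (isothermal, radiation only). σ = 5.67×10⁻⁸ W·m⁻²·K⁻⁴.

The star's surface emits σT_*⁴; at distance d the flux is S = σT_*⁴(R_*/d)².
S = 5.67×10⁻⁸·(10200)⁴·(2.30×10⁹/3.19×10¹⁰)² = 3.190×10⁶ W/m².
For an isothermal sphere T⁴ = (1−a)S/(4σ) = 1.407×10¹³ K⁴.

T ≈ 1940 K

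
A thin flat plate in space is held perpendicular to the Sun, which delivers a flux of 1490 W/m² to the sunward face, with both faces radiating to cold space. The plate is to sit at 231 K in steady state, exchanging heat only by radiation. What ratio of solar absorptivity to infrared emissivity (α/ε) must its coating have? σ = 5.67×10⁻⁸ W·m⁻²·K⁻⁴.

α/ε ≈ 0.217

Balance: αS·A = εσ·2A·T⁴ ⇒ α/ε = 2σT⁴/S.
α/ε = 2·5.67×10⁻⁸·(231)⁴/1490 = 2·5.67×10⁻⁸·2.847×10⁹/1490.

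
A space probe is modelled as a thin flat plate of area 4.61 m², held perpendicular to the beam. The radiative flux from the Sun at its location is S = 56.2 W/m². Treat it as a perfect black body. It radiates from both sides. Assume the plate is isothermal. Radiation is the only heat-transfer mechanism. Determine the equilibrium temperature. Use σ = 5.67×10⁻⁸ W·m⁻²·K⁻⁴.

T ≈ 149 K

At equilibrium, absorbed power = emitted power.
Absorbing cross-section = A = 4.610 m²; emitting surface = 2A = 9.220 m² (ratio 2).
S·A_cross = εσ·A_surf·T⁴  ⇒  T⁴ = S/(2σ).
T⁴ = 1.00·56.2/(2·5.67×10⁻⁸) = 4.956×10⁸ K⁴.
T = (4.956×10⁸)^(1/4).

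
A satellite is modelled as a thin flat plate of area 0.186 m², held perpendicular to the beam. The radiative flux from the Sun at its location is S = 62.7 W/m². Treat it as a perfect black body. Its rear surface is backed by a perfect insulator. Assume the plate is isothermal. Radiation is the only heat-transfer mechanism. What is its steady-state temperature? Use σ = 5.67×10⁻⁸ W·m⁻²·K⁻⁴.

At equilibrium, absorbed power = emitted power.
Absorbing cross-section = A = 0.1860 m²; emitting surface = A = 0.1860 m² (ratio 1).
S·A_cross = εσ·A_surf·T⁴  ⇒  T⁴ = S/(1σ).
T⁴ = 1.00·62.7/(1·5.67×10⁻⁸) = 1.106×10⁹ K⁴.
T = (1.106×10⁹)^(1/4).

T ≈ 182 K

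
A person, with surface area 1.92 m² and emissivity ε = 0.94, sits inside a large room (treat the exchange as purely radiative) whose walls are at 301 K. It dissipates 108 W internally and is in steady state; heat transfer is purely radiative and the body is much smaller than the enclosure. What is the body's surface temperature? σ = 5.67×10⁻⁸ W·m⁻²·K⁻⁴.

For a small grey body in a large enclosure, net radiated power = εσA(T⁴ − T_w⁴).
Steady state: P = εσA(T⁴ − T_w⁴) with A = 1.92 m².
T⁴ = P/(εσA) + T_w⁴ = 108/(0.94·5.67×10⁻⁸·1.920) + (301)⁴
    = 1.055×10⁹ + 8.209×10⁹ = 9.264×10⁹ K⁴.

T ≈ 310 K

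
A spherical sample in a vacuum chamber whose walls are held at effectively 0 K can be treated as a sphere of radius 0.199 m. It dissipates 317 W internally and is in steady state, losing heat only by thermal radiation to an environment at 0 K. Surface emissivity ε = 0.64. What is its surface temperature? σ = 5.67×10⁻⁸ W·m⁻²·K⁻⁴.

T ≈ 364 K

Steady state: internal power = radiated power, P = εσA T⁴.
Radiating area A = 4πr² = 0.4976 m².
T⁴ = P/(εσA) = 317/(0.64·5.67×10⁻⁸·0.4976) = 1.755×10¹⁰ K⁴.
T = (1.755×10¹⁰)^(1/4).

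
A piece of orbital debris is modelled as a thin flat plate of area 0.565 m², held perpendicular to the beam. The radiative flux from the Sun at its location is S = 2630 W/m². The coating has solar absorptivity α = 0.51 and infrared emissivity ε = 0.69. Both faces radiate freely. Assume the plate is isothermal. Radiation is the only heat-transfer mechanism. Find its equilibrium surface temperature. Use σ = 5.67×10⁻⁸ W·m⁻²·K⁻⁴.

T ≈ 362 K

At equilibrium, absorbed power = emitted power.
Absorbing cross-section = A = 0.5650 m²; emitting surface = 2A = 1.130 m² (ratio 2).
αS·A_cross = εσ·A_surf·T⁴  ⇒  T⁴ = αS/(ε·2σ).
T⁴ = 0.510·2630/(0.69·2·5.67×10⁻⁸) = 1.714×10¹⁰ K⁴.
T = (1.714×10¹⁰)^(1/4).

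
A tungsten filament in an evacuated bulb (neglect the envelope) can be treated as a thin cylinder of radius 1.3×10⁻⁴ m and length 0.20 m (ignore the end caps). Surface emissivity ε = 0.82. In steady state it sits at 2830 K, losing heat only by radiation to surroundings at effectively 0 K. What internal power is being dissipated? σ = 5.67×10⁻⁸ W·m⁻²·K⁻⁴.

Steady state: P = εσA T⁴.
A = 2πrL = 1.634×10⁻⁴ m²; T⁴ = (2830)⁴ = 6.414×10¹³ K⁴.
P = 0.82 × 5.67×10⁻⁸ × 1.634×10⁻⁴ × 6.414×10¹³.

P ≈ 487 W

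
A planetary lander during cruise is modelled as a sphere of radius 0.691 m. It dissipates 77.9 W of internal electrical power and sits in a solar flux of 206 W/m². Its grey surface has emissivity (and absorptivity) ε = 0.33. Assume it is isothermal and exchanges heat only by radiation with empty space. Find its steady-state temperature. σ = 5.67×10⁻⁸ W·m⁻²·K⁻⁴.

At steady state, absorbed solar power + internal power = radiated power.
Absorbed: α·S·A_cross = 0.33·206·1.500 = 102.0 W (cross-section πr²).
Total input = 102.0 + 77.9 = 179.9 W.
Radiated: εσ·A_surf·T⁴ with A_surf = 4πr² = 6.000 m².
T⁴ = 179.9/(0.33·5.67×10⁻⁸·6.000) = 1.602×10⁹ K⁴.

T ≈ 200 K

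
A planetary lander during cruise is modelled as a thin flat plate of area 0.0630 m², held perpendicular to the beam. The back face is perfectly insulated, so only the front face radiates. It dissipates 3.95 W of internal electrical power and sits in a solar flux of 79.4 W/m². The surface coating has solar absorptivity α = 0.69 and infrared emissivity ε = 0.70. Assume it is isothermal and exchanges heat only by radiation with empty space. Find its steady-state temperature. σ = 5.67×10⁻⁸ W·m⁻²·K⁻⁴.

At steady state, absorbed solar power + internal power = radiated power.
Absorbed: α·S·A_cross = 0.69·79.4·0.06300 = 3.452 W (cross-section A).
Total input = 3.452 + 3.95 = 7.402 W.
Radiated: εσ·A_surf·T⁴ with A_surf = A = 0.06300 m².
T⁴ = 7.402/(0.70·5.67×10⁻⁸·0.06300) = 2.960×10⁹ K⁴.

T ≈ 233 K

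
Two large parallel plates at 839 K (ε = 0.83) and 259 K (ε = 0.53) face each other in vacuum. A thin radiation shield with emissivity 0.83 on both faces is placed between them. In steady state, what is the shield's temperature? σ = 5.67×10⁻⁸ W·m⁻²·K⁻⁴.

In steady state the net flux on the hot side equals that on the cold side.
σ(T₁⁴−T_s⁴)/D₁ = σ(T_s⁴−T₂⁴)/D₂, with D₁ = 1/ε₁+1/ε_s−1 = 1.410, D₂ = 1/ε_s+1/ε₂−1 = 2.092.
Solve for T_s⁴: T_s⁴ = (D₂·T₁⁴ + D₁·T₂⁴)/(D₁+D₂) = 2.978×10¹¹ K⁴.

T_s ≈ 739 K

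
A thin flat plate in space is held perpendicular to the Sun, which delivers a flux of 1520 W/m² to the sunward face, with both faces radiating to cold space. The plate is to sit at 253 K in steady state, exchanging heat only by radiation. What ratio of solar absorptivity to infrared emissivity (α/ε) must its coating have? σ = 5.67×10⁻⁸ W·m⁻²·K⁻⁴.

Balance: αS·A = εσ·2A·T⁴ ⇒ α/ε = 2σT⁴/S.
α/ε = 2·5.67×10⁻⁸·(253)⁴/1520 = 2·5.67×10⁻⁸·4.097×10⁹/1520.

α/ε ≈ 0.306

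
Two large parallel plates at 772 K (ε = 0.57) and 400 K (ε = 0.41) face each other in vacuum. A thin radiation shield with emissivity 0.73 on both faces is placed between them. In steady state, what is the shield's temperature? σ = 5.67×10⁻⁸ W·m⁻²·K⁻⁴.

In steady state the net flux on the hot side equals that on the cold side.
σ(T₁⁴−T_s⁴)/D₁ = σ(T_s⁴−T₂⁴)/D₂, with D₁ = 1/ε₁+1/ε_s−1 = 2.124, D₂ = 1/ε_s+1/ε₂−1 = 2.809.
Solve for T_s⁴: T_s⁴ = (D₂·T₁⁴ + D₁·T₂⁴)/(D₁+D₂) = 2.133×10¹¹ K⁴.

T_s ≈ 680 K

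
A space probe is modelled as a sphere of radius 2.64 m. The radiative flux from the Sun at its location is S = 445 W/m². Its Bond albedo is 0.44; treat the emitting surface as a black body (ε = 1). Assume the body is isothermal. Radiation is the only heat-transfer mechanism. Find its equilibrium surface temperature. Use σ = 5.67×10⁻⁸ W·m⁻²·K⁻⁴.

At equilibrium, absorbed power = emitted power.
Absorbing cross-section = πr² = 21.90 m²; emitting surface = 4πr² = 87.58 m² (ratio 4).
(1−a)S·A_cross = εσ·A_surf·T⁴  ⇒  T⁴ = (1−a)S/(4σ).
T⁴ = 0.560·445/(4·5.67×10⁻⁸) = 1.099×10⁹ K⁴.
T = (1.099×10⁹)^(1/4).

T ≈ 182 K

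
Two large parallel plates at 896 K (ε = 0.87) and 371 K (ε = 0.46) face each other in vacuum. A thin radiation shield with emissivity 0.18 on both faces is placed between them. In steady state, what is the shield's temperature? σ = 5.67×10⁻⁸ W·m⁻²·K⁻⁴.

T_s ≈ 773 K

In steady state the net flux on the hot side equals that on the cold side.
σ(T₁⁴−T_s⁴)/D₁ = σ(T_s⁴−T₂⁴)/D₂, with D₁ = 1/ε₁+1/ε_s−1 = 5.705, D₂ = 1/ε_s+1/ε₂−1 = 6.729.
Solve for T_s⁴: T_s⁴ = (D₂·T₁⁴ + D₁·T₂⁴)/(D₁+D₂) = 3.575×10¹¹ K⁴.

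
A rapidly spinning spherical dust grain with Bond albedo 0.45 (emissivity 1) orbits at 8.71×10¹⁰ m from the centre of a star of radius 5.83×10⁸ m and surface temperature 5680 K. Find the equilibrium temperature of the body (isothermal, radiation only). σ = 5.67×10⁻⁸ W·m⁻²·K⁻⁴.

The star's surface emits σT_*⁴; at distance d the flux is S = σT_*⁴(R_*/d)².
S = 5.67×10⁻⁸·(5680)⁴·(5.83×10⁸/8.71×10¹⁰)² = 2644 W/m².
For an isothermal sphere T⁴ = (1−a)S/(4σ) = 6.412×10⁹ K⁴.

T ≈ 283 K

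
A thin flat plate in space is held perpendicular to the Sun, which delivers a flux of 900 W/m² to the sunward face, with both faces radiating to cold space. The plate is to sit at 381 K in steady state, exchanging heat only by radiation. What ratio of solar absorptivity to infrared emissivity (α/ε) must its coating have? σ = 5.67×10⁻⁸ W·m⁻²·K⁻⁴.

Balance: αS·A = εσ·2A·T⁴ ⇒ α/ε = 2σT⁴/S.
α/ε = 2·5.67×10⁻⁸·(381)⁴/900 = 2·5.67×10⁻⁸·2.107×10¹⁰/900.

α/ε ≈ 2.66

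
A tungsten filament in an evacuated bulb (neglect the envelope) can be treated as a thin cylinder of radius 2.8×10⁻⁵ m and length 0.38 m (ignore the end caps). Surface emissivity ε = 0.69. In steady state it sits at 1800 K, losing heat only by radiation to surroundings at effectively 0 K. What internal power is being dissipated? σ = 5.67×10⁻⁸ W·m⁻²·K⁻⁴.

P ≈ 27.5 W

Steady state: P = εσA T⁴.
A = 2πrL = 6.685×10⁻⁵ m²; T⁴ = (1800)⁴ = 1.050×10¹³ K⁴.
P = 0.69 × 5.67×10⁻⁸ × 6.685×10⁻⁵ × 1.050×10¹³.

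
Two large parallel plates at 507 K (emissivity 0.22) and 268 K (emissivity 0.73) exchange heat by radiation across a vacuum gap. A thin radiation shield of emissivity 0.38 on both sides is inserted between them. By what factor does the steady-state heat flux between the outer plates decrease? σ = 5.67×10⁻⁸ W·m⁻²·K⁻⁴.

factor ≈ 1.87

Without shield: q₀ = σΔ(T⁴)/(1/ε₁+1/ε₂−1) with denominator 4.915.
With shield the two gaps are in series; the resistances add: (1/ε₁+1/ε_s−1)+(1/ε_s+1/ε₂−1) = 6.177+3.001 = 9.178.
Heat-flux ratio q₀/q = 9.178/4.915.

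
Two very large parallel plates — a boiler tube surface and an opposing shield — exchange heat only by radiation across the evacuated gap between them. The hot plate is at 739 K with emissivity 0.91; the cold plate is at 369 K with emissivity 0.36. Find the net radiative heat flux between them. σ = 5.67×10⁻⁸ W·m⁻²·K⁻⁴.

q ≈ 5510 W/m²

For two infinite grey parallel plates, q = σ(T₁⁴ − T₂⁴)/(1/ε₁ + 1/ε₂ − 1).
T₁⁴ − T₂⁴ = 2.982×10¹¹ − 1.854×10¹⁰ = 2.797×10¹¹ K⁴.
1/ε₁ + 1/ε₂ − 1 = 1.099 + 2.778 − 1 = 2.877.
q = 5.67×10⁻⁸ × 2.797×10¹¹ / 2.877.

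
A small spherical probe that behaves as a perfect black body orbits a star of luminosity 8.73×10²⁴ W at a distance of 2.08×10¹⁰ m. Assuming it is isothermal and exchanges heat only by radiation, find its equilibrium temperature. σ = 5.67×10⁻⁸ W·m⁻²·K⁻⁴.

First find the stellar flux at distance d: S = L/(4πd²) = 8.73×10²⁴/(4π·(2.08×10¹⁰)²) = 1606 W/m².
For an isothermal sphere, absorbed (1−a)S·πr² = emitted σ·4πr²·T⁴, so T⁴ = (1−a)S/(4σ).
T⁴ = 1.00·1606/(4·5.67×10⁻⁸) = 7.080×10⁹ K⁴.

T ≈ 290 K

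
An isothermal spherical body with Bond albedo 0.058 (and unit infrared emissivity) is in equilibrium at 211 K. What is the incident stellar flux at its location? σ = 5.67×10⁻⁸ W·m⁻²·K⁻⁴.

(1−a)S·πr² = σ·4πr²·T⁴ ⇒ S = 4σT⁴/(1−a).
S = 4·5.67×10⁻⁸·1.982×10⁹/0.942.

S ≈ 477 W/m²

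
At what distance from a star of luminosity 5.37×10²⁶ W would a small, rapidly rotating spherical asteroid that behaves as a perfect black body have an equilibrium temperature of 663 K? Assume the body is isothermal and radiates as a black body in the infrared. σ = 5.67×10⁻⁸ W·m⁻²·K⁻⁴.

d ≈ 3.12×10¹⁰ m

For an isothermal black-emitting sphere, (1−a)S·πr² = σ·4πr²·T⁴ ⇒ S = 4σT⁴/(1−a).
S = 4·5.67×10⁻⁸·(663)⁴/1.00 = 43820 W/m².
Flux falls as S = L/(4πd²), so d = √(L/(4πS)) = √(5.37×10²⁶/(4π·43820)).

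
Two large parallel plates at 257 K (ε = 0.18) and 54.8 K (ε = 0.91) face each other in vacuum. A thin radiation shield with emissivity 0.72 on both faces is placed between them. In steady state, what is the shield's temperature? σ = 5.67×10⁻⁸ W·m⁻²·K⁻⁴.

T_s ≈ 172 K

In steady state the net flux on the hot side equals that on the cold side.
σ(T₁⁴−T_s⁴)/D₁ = σ(T_s⁴−T₂⁴)/D₂, with D₁ = 1/ε₁+1/ε_s−1 = 5.944, D₂ = 1/ε_s+1/ε₂−1 = 1.488.
Solve for T_s⁴: T_s⁴ = (D₂·T₁⁴ + D₁·T₂⁴)/(D₁+D₂) = 8.805×10⁸ K⁴.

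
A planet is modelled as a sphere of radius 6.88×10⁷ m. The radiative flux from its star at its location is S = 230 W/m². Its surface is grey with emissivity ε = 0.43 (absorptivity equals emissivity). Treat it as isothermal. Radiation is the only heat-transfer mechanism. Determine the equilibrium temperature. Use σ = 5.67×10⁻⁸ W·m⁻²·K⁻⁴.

At equilibrium, absorbed power = emitted power.
Absorbing cross-section = πr² = 1.487×10¹⁶ m²; emitting surface = 4πr² = 5.948×10¹⁶ m² (ratio 4).
εS·A_cross = εσ·A_surf·T⁴  ⇒  T⁴ = S/(4σ)   (ε cancels).
T⁴ = 230/(4·5.67×10⁻⁸) = 1.014×10⁹ K⁴.
T = (1.014×10⁹)^(1/4).

T ≈ 178 K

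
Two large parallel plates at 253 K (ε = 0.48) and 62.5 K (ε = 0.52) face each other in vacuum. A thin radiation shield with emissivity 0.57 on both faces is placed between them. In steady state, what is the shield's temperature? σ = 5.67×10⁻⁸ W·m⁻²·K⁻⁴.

T_s ≈ 211 K

In steady state the net flux on the hot side equals that on the cold side.
σ(T₁⁴−T_s⁴)/D₁ = σ(T_s⁴−T₂⁴)/D₂, with D₁ = 1/ε₁+1/ε_s−1 = 2.838, D₂ = 1/ε_s+1/ε₂−1 = 2.677.
Solve for T_s⁴: T_s⁴ = (D₂·T₁⁴ + D₁·T₂⁴)/(D₁+D₂) = 1.997×10⁹ K⁴.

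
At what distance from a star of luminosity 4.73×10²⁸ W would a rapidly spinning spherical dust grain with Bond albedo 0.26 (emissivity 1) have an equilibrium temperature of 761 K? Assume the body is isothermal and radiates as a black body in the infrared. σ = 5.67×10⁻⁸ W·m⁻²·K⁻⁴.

d ≈ 1.91×10¹¹ m

For an isothermal black-emitting sphere, (1−a)S·πr² = σ·4πr²·T⁴ ⇒ S = 4σT⁴/(1−a).
S = 4·5.67×10⁻⁸·(761)⁴/0.740 = 1.028×10⁵ W/m².
Flux falls as S = L/(4πd²), so d = √(L/(4πS)) = √(4.73×10²⁸/(4π·1.028×10⁵)).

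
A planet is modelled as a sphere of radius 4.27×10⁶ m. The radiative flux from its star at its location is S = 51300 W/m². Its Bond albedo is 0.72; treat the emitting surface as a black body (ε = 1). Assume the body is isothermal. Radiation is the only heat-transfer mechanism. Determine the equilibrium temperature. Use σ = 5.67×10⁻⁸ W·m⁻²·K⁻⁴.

T ≈ 502 K

At equilibrium, absorbed power = emitted power.
Absorbing cross-section = πr² = 5.728×10¹³ m²; emitting surface = 4πr² = 2.291×10¹⁴ m² (ratio 4).
(1−a)S·A_cross = εσ·A_surf·T⁴  ⇒  T⁴ = (1−a)S/(4σ).
T⁴ = 0.280·51300/(4·5.67×10⁻⁸) = 6.333×10¹⁰ K⁴.
T = (6.333×10¹⁰)^(1/4).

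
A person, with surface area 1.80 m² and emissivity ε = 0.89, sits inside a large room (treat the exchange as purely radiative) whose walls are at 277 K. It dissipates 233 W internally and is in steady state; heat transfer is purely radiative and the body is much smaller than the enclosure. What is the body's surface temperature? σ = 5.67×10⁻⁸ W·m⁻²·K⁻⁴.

For a small grey body in a large enclosure, net radiated power = εσA(T⁴ − T_w⁴).
Steady state: P = εσA(T⁴ − T_w⁴) with A = 1.80 m².
T⁴ = P/(εσA) + T_w⁴ = 233/(0.89·5.67×10⁻⁸·1.800) + (277)⁴
    = 2.565×10⁹ + 5.887×10⁹ = 8.452×10⁹ K⁴.

T ≈ 303 K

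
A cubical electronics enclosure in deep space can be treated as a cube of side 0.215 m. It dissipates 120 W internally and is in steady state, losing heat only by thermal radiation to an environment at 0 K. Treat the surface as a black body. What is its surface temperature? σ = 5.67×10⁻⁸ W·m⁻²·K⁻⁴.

Steady state: internal power = radiated power, P = εσA T⁴.
Radiating area A = 6L² = 0.2773 m².
T⁴ = P/(εσA) = 120/(1.0·5.67×10⁻⁸·0.2773) = 7.631×10⁹ K⁴.
T = (7.631×10⁹)^(1/4).

T ≈ 296 K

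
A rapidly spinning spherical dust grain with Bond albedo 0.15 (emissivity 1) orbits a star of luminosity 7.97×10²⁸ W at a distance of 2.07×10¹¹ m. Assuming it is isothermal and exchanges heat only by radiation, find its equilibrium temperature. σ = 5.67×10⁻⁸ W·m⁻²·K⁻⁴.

T ≈ 863 K

First find the stellar flux at distance d: S = L/(4πd²) = 7.97×10²⁸/(4π·(2.07×10¹¹)²) = 1.480×10⁵ W/m².
For an isothermal sphere, absorbed (1−a)S·πr² = emitted σ·4πr²·T⁴, so T⁴ = (1−a)S/(4σ).
T⁴ = 0.850·1.480×10⁵/(4·5.67×10⁻⁸) = 5.547×10¹¹ K⁴.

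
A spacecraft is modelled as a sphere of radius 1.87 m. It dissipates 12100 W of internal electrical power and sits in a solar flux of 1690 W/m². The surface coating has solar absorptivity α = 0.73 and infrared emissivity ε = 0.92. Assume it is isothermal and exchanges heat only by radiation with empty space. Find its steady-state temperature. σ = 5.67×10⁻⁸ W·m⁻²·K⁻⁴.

At steady state, absorbed solar power + internal power = radiated power.
Absorbed: α·S·A_cross = 0.73·1690·10.99 = 13550 W (cross-section πr²).
Total input = 13550 + 12100 = 25650 W.
Radiated: εσ·A_surf·T⁴ with A_surf = 4πr² = 43.94 m².
T⁴ = 25650/(0.92·5.67×10⁻⁸·43.94) = 1.119×10¹⁰ K⁴.

T ≈ 325 K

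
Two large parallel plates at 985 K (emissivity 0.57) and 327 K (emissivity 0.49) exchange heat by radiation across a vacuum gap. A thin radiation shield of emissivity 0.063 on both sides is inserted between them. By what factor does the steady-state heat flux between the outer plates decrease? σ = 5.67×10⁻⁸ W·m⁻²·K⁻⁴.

factor ≈ 12.0

Without shield: q₀ = σΔ(T⁴)/(1/ε₁+1/ε₂−1) with denominator 2.795.
With shield the two gaps are in series; the resistances add: (1/ε₁+1/ε_s−1)+(1/ε_s+1/ε₂−1) = 16.63+16.91 = 33.54.
Heat-flux ratio q₀/q = 33.54/2.795.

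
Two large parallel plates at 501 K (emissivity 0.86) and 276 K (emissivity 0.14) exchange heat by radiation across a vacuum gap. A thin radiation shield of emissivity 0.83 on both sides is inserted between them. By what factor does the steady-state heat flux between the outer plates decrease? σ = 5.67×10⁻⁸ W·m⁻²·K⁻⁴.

Without shield: q₀ = σΔ(T⁴)/(1/ε₁+1/ε₂−1) with denominator 7.306.
With shield the two gaps are in series; the resistances add: (1/ε₁+1/ε_s−1)+(1/ε_s+1/ε₂−1) = 1.368+7.348 = 8.715.
Heat-flux ratio q₀/q = 8.715/7.306.

factor ≈ 1.19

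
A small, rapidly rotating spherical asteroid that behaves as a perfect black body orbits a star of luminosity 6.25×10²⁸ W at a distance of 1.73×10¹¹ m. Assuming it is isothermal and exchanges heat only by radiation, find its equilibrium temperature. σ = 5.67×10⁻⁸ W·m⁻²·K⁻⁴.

First find the stellar flux at distance d: S = L/(4πd²) = 6.25×10²⁸/(4π·(1.73×10¹¹)²) = 1.662×10⁵ W/m².
For an isothermal sphere, absorbed (1−a)S·πr² = emitted σ·4πr²·T⁴, so T⁴ = (1−a)S/(4σ).
T⁴ = 1.00·1.662×10⁵/(4·5.67×10⁻⁸) = 7.327×10¹¹ K⁴.

T ≈ 925 K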